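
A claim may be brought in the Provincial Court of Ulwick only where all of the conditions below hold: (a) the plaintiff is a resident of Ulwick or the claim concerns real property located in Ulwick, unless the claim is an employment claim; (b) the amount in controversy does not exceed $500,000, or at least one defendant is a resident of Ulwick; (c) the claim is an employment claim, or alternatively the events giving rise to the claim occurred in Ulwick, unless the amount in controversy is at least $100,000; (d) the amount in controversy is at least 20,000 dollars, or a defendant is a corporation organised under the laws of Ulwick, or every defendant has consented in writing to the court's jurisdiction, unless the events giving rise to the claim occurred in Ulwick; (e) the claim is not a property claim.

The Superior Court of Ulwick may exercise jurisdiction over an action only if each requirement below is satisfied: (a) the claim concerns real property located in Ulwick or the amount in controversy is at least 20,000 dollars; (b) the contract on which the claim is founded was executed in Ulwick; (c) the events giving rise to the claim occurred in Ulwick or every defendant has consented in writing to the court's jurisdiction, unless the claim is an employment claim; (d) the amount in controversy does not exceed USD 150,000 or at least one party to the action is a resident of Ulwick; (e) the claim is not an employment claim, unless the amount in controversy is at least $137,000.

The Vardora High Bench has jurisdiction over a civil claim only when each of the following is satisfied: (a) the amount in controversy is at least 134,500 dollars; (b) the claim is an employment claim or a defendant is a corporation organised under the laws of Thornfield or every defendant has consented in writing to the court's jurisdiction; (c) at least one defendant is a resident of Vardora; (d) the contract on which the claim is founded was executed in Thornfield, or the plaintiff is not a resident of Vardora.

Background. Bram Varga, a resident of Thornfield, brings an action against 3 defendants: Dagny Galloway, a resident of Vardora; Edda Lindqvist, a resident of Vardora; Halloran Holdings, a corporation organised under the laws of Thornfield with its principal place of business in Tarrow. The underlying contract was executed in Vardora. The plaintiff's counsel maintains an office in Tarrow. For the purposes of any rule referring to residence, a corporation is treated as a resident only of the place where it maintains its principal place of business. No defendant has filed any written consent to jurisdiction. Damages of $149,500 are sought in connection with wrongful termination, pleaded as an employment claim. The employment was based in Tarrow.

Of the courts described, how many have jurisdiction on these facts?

The Provincial Court of Ulwick:
  (a) The plaintiff resides in Thornfield, not Ulwick; the claim does not concern real property — none of the alternatives is met. The proviso rescues it, though: the claim is an employment claim. Condition met.
  (b) The amount in controversy is USD 149,500, within the USD 500,000 ceiling — that alternative is enough. Satisfied.
  (c) The claim is an employment claim, so one alternative holds. Satisfied.
  (d) The amount in controversy is USD 149,500, which meets the $20,000 floor, which satisfies one of the alternatives. Met.
  (e) The claim is an employment claim, not a property claim. Condition met.
  → Jurisdiction lies.
The Superior Court of Ulwick:
  (a) The amount in controversy is USD 149,500, which meets the 20,000 dollars floor, so this disjunct is met. Met.
  (b) The contract was executed in Vardora, not Ulwick. Not satisfied.
  (c) The operative events occurred in Tarrow, not Ulwick; no such written consent has been filed — none of the alternatives is met. The proviso rescues it, though: the claim is an employment claim. Met.
  (d) The amount in controversy is $149,500, within the 150,000 dollars ceiling, so one alternative holds. Condition met.
  (e) The claim is an employment claim. However, the amount in controversy is 149,500 dollars, which meets the USD 137,000 floor, so the 'unless' proviso supplies this condition. Condition met.
  → The court lacks jurisdiction.
The Vardora High Bench:
  (a) The amount in controversy is USD 149,500, which meets the $134,500 floor. Condition met.
  (b) The claim is an employment claim, which satisfies one of the alternatives. Condition met.
  (c) Dagny Galloway resides in Vardora. Met.
  (d) The plaintiff resides in Thornfield, which is not Vardora, which satisfies one of the alternatives. Met.
  → Jurisdiction lies.
Courts with jurisdiction: the Provincial Court of Ulwick, the Vardora High Bench — 2 in total.

2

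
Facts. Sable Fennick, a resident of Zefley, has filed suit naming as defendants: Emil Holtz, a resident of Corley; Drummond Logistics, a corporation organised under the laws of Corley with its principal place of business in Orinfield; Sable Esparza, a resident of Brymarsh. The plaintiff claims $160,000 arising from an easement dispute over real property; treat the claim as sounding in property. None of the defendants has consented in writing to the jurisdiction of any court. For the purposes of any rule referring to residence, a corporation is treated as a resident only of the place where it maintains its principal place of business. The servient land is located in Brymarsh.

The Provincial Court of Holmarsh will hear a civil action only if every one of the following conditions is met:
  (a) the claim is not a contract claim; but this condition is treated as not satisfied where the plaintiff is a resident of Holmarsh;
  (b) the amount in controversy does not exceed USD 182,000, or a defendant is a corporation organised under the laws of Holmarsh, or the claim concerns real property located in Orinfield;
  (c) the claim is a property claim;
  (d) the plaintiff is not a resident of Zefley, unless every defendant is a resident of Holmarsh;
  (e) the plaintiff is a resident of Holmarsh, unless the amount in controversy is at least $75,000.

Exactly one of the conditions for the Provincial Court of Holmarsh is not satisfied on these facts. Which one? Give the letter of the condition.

The Provincial Court of Holmarsh:
  (a) The claim is a property claim, not a contract claim. The exception is not triggered, since the plaintiff resides in Zefley, not Holmarsh. Satisfied.
  (b) The amount in controversy is $160,000, within the 182,000 dollars ceiling — that alternative is enough. Satisfied.
  (c) The claim is a property claim. Met.
  (d) The plaintiff resides in Zefley. And the defendants reside as follows — Emil Holtz in Corley, Drummond Logistics in Orinfield, Sable Esparza in Brymarsh — not all in Holmarsh, so the proviso does not save it. Condition not met.
  (e) The plaintiff resides in Zefley, not Holmarsh. The proviso rescues it, though: the amount in controversy is 160,000 dollars, which meets the $75,000 floor. Satisfied.
Only condition (d) fails.

(d)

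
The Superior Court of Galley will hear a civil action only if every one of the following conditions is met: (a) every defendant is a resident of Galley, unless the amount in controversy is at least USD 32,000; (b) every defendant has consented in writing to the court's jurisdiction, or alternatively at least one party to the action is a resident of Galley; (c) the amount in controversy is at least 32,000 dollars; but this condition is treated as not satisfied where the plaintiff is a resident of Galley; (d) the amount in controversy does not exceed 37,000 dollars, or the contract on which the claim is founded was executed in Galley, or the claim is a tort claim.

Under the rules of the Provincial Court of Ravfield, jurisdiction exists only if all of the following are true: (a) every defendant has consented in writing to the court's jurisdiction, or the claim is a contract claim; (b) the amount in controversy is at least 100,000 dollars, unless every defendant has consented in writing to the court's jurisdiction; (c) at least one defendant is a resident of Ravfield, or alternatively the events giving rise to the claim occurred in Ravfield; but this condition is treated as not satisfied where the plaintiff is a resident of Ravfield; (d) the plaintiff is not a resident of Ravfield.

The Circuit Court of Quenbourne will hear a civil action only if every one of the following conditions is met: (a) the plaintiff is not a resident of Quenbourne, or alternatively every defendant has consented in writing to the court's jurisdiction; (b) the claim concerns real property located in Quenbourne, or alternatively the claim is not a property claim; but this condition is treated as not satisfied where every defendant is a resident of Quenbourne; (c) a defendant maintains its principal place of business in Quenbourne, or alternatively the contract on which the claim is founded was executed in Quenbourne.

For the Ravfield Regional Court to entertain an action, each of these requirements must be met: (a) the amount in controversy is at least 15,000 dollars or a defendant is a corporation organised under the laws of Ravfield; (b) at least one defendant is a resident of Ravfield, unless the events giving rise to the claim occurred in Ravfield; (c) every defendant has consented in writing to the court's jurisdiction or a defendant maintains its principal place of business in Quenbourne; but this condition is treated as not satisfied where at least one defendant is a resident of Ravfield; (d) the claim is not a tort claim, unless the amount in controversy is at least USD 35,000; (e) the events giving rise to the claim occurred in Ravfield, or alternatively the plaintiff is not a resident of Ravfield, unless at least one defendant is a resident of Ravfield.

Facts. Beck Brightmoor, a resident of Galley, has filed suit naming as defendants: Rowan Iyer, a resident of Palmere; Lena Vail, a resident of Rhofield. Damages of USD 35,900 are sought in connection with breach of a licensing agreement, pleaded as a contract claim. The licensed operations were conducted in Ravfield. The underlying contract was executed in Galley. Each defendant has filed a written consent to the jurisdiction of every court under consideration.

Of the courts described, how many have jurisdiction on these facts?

The Superior Court of Galley:
  (a) The defendants reside as follows — Rowan Iyer in Palmere, Lena Vail in Rhofield — not all in Galley. The proviso rescues it, though: the amount in controversy is USD 35,900, which meets the USD 32,000 floor. Met.
  (b) Every defendant has filed written consent, so one alternative holds. Met.
  (c) The amount in controversy is $35,900, which meets the $32,000 floor. However, the plaintiff resides in Galley, which falls within the stated exception and so defeats the condition. Fails.
  (d) The amount in controversy is $35,900, within the 37,000 dollars ceiling, so this disjunct is met. Satisfied.
  → At least one condition fails; no jurisdiction.
The Provincial Court of Ravfield:
  (a) Every defendant has filed written consent, which satisfies one of the alternatives. Met.
  (b) The amount in controversy is USD 35,900, below the USD 100,000 floor. However, every defendant has filed written consent, so the 'unless' proviso supplies this condition. Condition met.
  (c) The operative events occurred in Ravfield, so one alternative holds. And the carve-out is inapplicable — the plaintiff resides in Galley, not Ravfield. Met.
  (d) The plaintiff resides in Galley, which is not Ravfield. Satisfied.
  → Jurisdiction lies.
The Circuit Court of Quenbourne:
  (a) The plaintiff resides in Galley, which is not Quenbourne, which satisfies one of the alternatives. Satisfied.
  (b) The claim is a contract claim, not a property claim, so this disjunct is met. And the carve-out is inapplicable — the defendants reside as follows — Rowan Iyer in Palmere, Lena Vail in Rhofield — not all in Quenbourne. Condition met.
  (c) No defendant is a corporation; the contract was executed in Galley, not Quenbourne — no alternative holds. Not met.
  → No jurisdiction.
The Ravfield Regional Court:
  (a) The amount in controversy is 35,900 dollars, which meets the 15,000 dollars floor, so this disjunct is met. Met.
  (b) No defendant resides in Ravfield (they reside in Palmere, Rhofield). The proviso rescues it, though: the operative events occurred in Ravfield. Satisfied.
  (c) Every defendant has filed written consent, which satisfies one of the alternatives. The carve-out does not apply: no defendant resides in Ravfield (they reside in Palmere, Rhofield). Met.
  (d) The claim is a contract claim, not a tort claim. Satisfied.
  (e) The operative events occurred in Ravfield — that alternative is enough. Condition met.
  → Every requirement is satisfied — jurisdiction.
Courts with jurisdiction: the Provincial Court of Ravfield, the Ravfield Regional Court — 2 in total.

2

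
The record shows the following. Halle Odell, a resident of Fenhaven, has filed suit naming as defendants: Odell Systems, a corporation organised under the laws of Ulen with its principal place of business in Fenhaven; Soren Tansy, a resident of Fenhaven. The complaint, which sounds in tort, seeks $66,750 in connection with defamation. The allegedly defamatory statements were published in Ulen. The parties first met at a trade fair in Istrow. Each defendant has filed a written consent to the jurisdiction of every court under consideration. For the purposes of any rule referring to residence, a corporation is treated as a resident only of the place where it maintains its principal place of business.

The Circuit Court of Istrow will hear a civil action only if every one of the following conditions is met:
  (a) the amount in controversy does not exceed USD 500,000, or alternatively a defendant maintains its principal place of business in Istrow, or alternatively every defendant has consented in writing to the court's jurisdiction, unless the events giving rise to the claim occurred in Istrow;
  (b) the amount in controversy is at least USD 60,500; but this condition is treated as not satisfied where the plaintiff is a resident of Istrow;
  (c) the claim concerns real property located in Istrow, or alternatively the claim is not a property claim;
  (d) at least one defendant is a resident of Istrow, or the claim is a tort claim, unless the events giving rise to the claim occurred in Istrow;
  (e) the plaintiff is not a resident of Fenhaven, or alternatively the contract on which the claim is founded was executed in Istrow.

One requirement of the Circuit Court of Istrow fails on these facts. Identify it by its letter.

(e)

The Circuit Court of Istrow:
  (a) The amount in controversy is $66,750, within the 500,000 dollars ceiling — that alternative is enough. Satisfied.
  (b) The amount in controversy is USD 66,750, which meets the $60,500 floor. The carve-out does not apply: the plaintiff resides in Fenhaven, not Istrow. Met.
  (c) The claim is a tort claim, not a property claim — that alternative is enough. Condition met.
  (d) The claim is a tort claim, so one alternative holds. Condition met.
  (e) The plaintiff resides in Fenhaven; no contract (and hence no place of execution) is alleged — every alternative fails. Condition not met.
Only condition (e) fails.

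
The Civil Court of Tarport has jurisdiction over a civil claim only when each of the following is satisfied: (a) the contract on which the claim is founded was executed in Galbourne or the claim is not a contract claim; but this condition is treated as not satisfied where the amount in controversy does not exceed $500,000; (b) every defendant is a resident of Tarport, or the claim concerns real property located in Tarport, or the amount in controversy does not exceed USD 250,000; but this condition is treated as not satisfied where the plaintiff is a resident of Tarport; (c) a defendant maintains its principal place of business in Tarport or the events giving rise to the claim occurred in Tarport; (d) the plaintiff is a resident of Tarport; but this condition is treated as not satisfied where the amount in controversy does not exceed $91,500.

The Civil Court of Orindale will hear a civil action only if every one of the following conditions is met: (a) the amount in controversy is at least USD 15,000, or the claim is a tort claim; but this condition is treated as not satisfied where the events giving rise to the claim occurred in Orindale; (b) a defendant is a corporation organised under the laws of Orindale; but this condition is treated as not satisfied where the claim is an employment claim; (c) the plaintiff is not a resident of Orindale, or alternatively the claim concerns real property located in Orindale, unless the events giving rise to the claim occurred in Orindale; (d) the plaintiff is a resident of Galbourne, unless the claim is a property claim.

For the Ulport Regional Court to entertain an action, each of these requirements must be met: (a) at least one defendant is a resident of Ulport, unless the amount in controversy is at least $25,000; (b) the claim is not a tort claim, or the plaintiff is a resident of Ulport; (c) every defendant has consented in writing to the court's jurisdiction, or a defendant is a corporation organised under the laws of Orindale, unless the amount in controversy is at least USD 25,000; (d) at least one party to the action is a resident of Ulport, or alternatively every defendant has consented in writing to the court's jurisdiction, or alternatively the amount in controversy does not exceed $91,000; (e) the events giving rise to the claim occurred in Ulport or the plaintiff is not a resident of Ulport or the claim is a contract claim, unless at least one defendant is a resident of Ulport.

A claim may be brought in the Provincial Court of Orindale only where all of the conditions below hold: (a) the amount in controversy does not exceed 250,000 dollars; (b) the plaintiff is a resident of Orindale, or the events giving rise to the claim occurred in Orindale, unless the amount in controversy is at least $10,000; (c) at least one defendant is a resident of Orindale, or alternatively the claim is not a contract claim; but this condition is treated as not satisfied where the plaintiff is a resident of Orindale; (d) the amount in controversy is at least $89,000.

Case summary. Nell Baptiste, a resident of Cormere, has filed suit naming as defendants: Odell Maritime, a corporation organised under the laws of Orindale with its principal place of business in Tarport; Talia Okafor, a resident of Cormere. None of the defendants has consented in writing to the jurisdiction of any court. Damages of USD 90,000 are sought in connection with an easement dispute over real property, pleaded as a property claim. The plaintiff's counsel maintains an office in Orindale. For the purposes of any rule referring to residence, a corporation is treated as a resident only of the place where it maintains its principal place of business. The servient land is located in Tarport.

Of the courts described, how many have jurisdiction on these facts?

3

The Civil Court of Tarport:
  (a) The claim is a property claim, not a contract claim, so this disjunct is met. However, the amount in controversy is USD 90,000, within the 500,000 dollars ceiling, which falls within the stated exception and so defeats the condition. Not met.
  (b) The property lies in Tarport, so one alternative holds. The exception is not triggered, since the plaintiff resides in Cormere, not Tarport. Condition met.
  (c) Odell Maritime has its principal place of business in Tarport, so this disjunct is met. Satisfied.
  (d) The plaintiff resides in Cormere, not Tarport. Fails.
  → At least one condition fails; no jurisdiction.
The Civil Court of Orindale:
  (a) The amount in controversy is 90,000 dollars, which meets the USD 15,000 floor, so this disjunct is met. The carve-out does not apply: the operative events occurred in Tarport, not Orindale. Met.
  (b) Odell Maritime is organised under the laws of Orindale. The carve-out does not apply: the claim is a property claim, not an employment claim. Met.
  (c) The plaintiff resides in Cormere, which is not Orindale, which satisfies one of the alternatives. Satisfied.
  (d) The plaintiff resides in Cormere, not Galbourne. However, the claim is a property claim, so the 'unless' proviso supplies this condition. Met.
  → The court has jurisdiction.
The Ulport Regional Court:
  (a) No defendant resides in Ulport (they reside in Tarport, Cormere). But the amount in controversy is 90,000 dollars, which meets the USD 25,000 floor, and the 'unless' clause therefore excuses the requirement. Met.
  (b) The claim is a property claim, not a tort claim, which satisfies one of the alternatives. Satisfied.
  (c) Odell Maritime is organised under the laws of Orindale, so this disjunct is met. Met.
  (d) The amount in controversy is $90,000, within the $91,000 ceiling, which satisfies one of the alternatives. Met.
  (e) The plaintiff resides in Cormere, which is not Ulport — that alternative is enough. Satisfied.
  → The court has jurisdiction.
The Provincial Court of Orindale:
  (a) The amount in controversy is 90,000 dollars, within the 250,000 dollars ceiling. Satisfied.
  (b) The plaintiff resides in Cormere, not Orindale; the operative events occurred in Tarport, not Orindale — every alternative fails. The proviso rescues it, though: the amount in controversy is $90,000, which meets the 10,000 dollars floor. Condition met.
  (c) The claim is a property claim, not a contract claim, so this disjunct is met. The exception is not triggered, since the plaintiff resides in Cormere, not Orindale. Satisfied.
  (d) The amount in controversy is $90,000, which meets the $89,000 floor. Met.
  → All conditions met; jurisdiction exists.
Courts with jurisdiction: the Civil Court of Orindale, the Ulport Regional Court, the Provincial Court of Orindale — 3 in total.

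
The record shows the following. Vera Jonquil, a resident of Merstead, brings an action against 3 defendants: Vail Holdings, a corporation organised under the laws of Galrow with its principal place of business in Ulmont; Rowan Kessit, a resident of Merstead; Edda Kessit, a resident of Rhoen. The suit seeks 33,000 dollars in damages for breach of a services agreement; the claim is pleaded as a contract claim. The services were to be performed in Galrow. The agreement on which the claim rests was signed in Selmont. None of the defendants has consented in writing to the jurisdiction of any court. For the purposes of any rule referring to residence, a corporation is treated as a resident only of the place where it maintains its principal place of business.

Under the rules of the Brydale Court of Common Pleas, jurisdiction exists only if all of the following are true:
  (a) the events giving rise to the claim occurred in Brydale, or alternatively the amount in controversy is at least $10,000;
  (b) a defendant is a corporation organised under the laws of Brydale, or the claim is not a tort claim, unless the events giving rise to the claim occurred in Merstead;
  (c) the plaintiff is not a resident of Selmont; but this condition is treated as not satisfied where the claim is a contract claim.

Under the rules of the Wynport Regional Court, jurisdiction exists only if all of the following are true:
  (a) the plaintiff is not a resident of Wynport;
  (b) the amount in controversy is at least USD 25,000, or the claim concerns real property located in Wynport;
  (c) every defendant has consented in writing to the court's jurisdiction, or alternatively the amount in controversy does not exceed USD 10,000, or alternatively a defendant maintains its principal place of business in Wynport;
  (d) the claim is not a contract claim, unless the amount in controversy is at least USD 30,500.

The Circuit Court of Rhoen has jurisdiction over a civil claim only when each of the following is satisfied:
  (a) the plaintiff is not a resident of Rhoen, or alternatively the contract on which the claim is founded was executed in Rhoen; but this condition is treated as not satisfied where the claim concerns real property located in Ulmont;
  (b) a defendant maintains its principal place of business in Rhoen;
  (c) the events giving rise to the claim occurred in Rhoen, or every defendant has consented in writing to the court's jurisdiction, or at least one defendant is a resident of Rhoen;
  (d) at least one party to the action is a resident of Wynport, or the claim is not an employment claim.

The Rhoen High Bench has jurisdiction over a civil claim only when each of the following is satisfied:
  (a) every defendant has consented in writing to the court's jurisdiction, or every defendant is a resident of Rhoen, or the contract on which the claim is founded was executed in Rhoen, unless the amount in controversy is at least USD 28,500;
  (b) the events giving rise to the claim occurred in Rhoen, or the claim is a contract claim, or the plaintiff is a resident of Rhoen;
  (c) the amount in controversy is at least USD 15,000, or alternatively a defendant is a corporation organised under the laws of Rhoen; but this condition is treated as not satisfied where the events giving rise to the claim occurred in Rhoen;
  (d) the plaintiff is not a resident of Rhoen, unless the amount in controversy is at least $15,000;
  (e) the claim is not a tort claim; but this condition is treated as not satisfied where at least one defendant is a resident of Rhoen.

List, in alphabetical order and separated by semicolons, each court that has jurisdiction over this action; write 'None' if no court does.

The Brydale Court of Common Pleas:
  (a) The amount in controversy is $33,000, which meets the $10,000 floor, which satisfies one of the alternatives. Condition met.
  (b) The claim is a contract claim, not a tort claim, so this disjunct is met. Satisfied.
  (c) The plaintiff resides in Merstead, which is not Selmont. However, the claim is a contract claim, which falls within the stated exception and so defeats the condition. Not met.
  → Not every requirement is met — no jurisdiction.
The Wynport Regional Court:
  (a) The plaintiff resides in Merstead, which is not Wynport. Satisfied.
  (b) The amount in controversy is 33,000 dollars, which meets the $25,000 floor, which satisfies one of the alternatives. Met.
  (c) No such written consent has been filed; the amount in controversy is 33,000 dollars, above the 10,000 dollars ceiling; the corporate defendant(s) have their principal place of business in Ulmont, not Wynport — none of the alternatives is met. Not satisfied.
  (d) The claim is a contract claim. However, the amount in controversy is 33,000 dollars, which meets the $30,500 floor, so the 'unless' proviso supplies this condition. Condition met.
  → At least one condition fails; no jurisdiction.
The Circuit Court of Rhoen:
  (a) The plaintiff resides in Merstead, which is not Rhoen — that alternative is enough. And the carve-out is inapplicable — the claim does not concern real property. Condition met.
  (b) The corporate defendant(s) have their principal place of business in Ulmont, not Rhoen. Condition not met.
  (c) Edda Kessit resides in Rhoen, so this disjunct is met. Met.
  (d) The claim is a contract claim, not an employment claim — that alternative is enough. Satisfied.
  → The court lacks jurisdiction.
The Rhoen High Bench:
  (a) No such written consent has been filed; the defendants reside as follows — Vail Holdings in Ulmont, Rowan Kessit in Merstead, Edda Kessit in Rhoen — not all in Rhoen; the contract was executed in Selmont, not Rhoen — none of the alternatives is met. The proviso rescues it, though: the amount in controversy is $33,000, which meets the 28,500 dollars floor. Condition met.
  (b) The claim is a contract claim, which satisfies one of the alternatives. Condition met.
  (c) The amount in controversy is 33,000 dollars, which meets the $15,000 floor, so one alternative holds. The exception is not triggered, since the operative events occurred in Galrow, not Rhoen. Condition met.
  (d) The plaintiff resides in Merstead, which is not Rhoen. Met.
  (e) The claim is a contract claim, not a tort claim. But Edda Kessit resides in Rhoen, triggering the carve-out and defeating this condition. Not satisfied.
  → Not every requirement is met — no jurisdiction.

None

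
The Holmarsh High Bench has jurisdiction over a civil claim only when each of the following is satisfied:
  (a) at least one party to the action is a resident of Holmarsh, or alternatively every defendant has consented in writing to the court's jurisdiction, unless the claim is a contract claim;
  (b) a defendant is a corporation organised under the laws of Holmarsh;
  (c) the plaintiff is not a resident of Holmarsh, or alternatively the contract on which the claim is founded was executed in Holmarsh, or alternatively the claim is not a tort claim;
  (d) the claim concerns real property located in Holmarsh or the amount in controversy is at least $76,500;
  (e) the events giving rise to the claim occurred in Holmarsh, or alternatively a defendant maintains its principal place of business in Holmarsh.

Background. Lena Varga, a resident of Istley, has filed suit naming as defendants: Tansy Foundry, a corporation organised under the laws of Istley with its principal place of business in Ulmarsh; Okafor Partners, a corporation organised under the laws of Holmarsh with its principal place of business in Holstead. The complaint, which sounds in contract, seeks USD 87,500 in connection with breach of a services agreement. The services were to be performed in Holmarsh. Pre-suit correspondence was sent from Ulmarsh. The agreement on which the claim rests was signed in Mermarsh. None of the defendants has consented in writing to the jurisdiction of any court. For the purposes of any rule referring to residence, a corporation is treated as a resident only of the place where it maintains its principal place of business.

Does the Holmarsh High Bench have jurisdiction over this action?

The Holmarsh High Bench:
  (a) No party resides in Holmarsh; no such written consent has been filed — every alternative fails. But the claim is a contract claim, and the 'unless' clause therefore excuses the requirement. Satisfied.
  (b) Okafor Partners is organised under the laws of Holmarsh. Satisfied.
  (c) The plaintiff resides in Istley, which is not Holmarsh, so one alternative holds. Met.
  (d) The amount in controversy is $87,500, which meets the USD 76,500 floor, so one alternative holds. Satisfied.
  (e) The operative events occurred in Holmarsh, so one alternative holds. Satisfied.
  → The court has jurisdiction.

Yes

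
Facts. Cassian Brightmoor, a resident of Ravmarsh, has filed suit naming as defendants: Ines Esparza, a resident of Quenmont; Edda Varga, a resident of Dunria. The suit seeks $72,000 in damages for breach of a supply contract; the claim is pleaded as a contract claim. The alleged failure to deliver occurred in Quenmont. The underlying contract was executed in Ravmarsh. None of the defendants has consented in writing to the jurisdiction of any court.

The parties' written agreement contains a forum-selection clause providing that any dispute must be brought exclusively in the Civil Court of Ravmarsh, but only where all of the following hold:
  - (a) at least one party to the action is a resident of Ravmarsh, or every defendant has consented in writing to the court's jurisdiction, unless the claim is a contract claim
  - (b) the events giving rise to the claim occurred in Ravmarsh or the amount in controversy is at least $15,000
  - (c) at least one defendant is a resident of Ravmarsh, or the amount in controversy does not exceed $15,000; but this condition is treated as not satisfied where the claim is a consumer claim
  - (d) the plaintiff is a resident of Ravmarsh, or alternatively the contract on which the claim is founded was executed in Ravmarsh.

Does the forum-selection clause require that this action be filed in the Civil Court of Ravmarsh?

No

The Civil Court of Ravmarsh:
  (a) Cassian Brightmoor resides in Ravmarsh, so this disjunct is met. Condition met.
  (b) The amount in controversy is $72,000, which meets the USD 15,000 floor — that alternative is enough. Met.
  (c) No defendant resides in Ravmarsh (they reside in Quenmont, Dunria); the amount in controversy is USD 72,000, above the USD 15,000 ceiling — every alternative fails. Condition not met.
  (d) The plaintiff resides in Ravmarsh — that alternative is enough. Met.
  → Forum clause is not triggered.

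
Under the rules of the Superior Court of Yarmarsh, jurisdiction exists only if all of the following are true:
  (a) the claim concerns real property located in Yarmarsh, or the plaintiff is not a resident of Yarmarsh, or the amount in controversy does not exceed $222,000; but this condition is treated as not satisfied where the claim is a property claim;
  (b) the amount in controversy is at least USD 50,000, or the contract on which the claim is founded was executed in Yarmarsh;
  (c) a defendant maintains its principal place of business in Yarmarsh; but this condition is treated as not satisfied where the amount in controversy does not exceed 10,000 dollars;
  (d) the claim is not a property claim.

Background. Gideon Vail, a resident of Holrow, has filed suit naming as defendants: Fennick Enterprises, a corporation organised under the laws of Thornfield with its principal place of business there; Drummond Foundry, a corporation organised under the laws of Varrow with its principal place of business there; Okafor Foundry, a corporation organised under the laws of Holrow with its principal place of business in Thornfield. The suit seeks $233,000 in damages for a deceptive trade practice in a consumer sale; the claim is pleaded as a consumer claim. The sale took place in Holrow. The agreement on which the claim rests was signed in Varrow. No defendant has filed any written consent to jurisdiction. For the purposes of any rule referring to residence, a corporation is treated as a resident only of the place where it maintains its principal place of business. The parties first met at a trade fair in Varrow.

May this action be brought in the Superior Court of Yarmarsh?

The Superior Court of Yarmarsh:
  (a) The plaintiff resides in Holrow, which is not Yarmarsh, so this disjunct is met. The carve-out does not apply: the claim is a consumer claim, not a property claim. Satisfied.
  (b) The amount in controversy is 233,000 dollars, which meets the USD 50,000 floor — that alternative is enough. Met.
  (c) The corporate defendant(s) have their principal place of business in Thornfield, Varrow, not Yarmarsh. Not met.
  (d) The claim is a consumer claim, not a property claim. Met.
  → Not every requirement is met — no jurisdiction.

No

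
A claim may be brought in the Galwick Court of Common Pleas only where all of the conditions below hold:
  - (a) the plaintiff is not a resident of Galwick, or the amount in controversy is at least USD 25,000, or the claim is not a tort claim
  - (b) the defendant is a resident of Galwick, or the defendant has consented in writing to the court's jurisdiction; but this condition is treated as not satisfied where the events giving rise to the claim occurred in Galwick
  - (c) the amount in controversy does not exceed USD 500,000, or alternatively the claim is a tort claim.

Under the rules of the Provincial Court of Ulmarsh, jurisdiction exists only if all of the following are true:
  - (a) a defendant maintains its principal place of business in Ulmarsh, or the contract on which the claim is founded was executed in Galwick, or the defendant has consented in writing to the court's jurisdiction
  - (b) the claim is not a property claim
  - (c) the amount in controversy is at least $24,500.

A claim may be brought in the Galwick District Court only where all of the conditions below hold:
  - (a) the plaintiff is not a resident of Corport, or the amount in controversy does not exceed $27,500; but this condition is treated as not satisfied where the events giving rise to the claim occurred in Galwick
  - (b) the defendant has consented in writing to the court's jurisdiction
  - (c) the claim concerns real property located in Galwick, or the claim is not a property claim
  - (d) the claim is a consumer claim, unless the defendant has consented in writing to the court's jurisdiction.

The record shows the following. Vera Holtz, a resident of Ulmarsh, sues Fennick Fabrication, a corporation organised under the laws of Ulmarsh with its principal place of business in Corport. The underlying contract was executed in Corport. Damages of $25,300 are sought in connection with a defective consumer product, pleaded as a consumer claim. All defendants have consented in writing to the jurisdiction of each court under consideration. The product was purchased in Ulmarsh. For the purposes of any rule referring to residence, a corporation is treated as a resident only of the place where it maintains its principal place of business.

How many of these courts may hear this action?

3

The Galwick Court of Common Pleas:
  (a) The plaintiff resides in Ulmarsh, which is not Galwick, so one alternative holds. Satisfied.
  (b) Every defendant has filed written consent, which satisfies one of the alternatives. The exception is not triggered, since the operative events occurred in Ulmarsh, not Galwick. Condition met.
  (c) The amount in controversy is 25,300 dollars, within the 500,000 dollars ceiling, so one alternative holds. Condition met.
  → All conditions met; jurisdiction exists.
The Provincial Court of Ulmarsh:
  (a) Every defendant has filed written consent, which satisfies one of the alternatives. Satisfied.
  (b) The claim is a consumer claim, not a property claim. Met.
  (c) The amount in controversy is $25,300, which meets the USD 24,500 floor. Met.
  → Every requirement is satisfied — jurisdiction.
The Galwick District Court:
  (a) The plaintiff resides in Ulmarsh, which is not Corport, so this disjunct is met. The exception is not triggered, since the operative events occurred in Ulmarsh, not Galwick. Satisfied.
  (b) Every defendant has filed written consent. Met.
  (c) The claim is a consumer claim, not a property claim, so one alternative holds. Condition met.
  (d) The claim is a consumer claim. Met.
  → The court has jurisdiction.
Courts with jurisdiction: the Galwick Court of Common Pleas, the Provincial Court of Ulmarsh, the Galwick District Court — 3 in total.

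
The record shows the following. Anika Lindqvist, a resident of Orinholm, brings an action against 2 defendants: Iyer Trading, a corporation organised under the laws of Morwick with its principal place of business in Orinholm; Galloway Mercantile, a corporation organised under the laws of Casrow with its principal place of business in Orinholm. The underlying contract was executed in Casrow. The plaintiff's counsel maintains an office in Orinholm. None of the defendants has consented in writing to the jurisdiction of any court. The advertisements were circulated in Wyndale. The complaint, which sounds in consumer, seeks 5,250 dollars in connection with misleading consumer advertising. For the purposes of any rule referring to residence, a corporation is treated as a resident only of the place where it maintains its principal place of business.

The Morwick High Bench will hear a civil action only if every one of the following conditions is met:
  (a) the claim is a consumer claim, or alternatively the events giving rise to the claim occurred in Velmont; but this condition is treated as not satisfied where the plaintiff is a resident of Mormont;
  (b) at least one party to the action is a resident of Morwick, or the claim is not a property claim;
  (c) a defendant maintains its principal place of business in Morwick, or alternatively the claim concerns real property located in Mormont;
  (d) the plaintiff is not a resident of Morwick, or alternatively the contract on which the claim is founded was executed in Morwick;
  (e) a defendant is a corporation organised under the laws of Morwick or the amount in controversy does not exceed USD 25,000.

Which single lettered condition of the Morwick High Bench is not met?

(c)

The Morwick High Bench:
  (a) The claim is a consumer claim, which satisfies one of the alternatives. The carve-out does not apply: the plaintiff resides in Orinholm, not Mormont. Met.
  (b) The claim is a consumer claim, not a property claim, so this disjunct is met. Satisfied.
  (c) The corporate defendant(s) have their principal place of business in Orinholm, not Morwick; the claim does not concern real property — every alternative fails. Not met.
  (d) The plaintiff resides in Orinholm, which is not Morwick, which satisfies one of the alternatives. Satisfied.
  (e) Iyer Trading is organised under the laws of Morwick, so one alternative holds. Satisfied.
Only condition (c) fails.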